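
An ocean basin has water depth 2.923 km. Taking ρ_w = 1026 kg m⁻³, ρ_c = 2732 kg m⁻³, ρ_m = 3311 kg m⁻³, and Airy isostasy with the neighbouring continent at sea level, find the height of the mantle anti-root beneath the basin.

Equating mass per unit area of the two columns: replacing crust with seawater at the top is compensated by replacing crust with mantle at the base: d (ρ_c − ρ_w) = a (ρ_m − ρ_c).
a = d (ρ_c − ρ_w)/(ρ_m − ρ_c) = 2.923 km × 1706/579 = 8.61 km.

8.61 km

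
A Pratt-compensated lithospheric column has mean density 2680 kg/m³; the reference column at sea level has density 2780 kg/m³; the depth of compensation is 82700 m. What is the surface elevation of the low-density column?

3090 m

ρ_ref D = ρ (D + h) → h = D (ρ_ref − ρ)/ρ.
h = 82700 m × (2780 − 2680)/2680 = 3090 m.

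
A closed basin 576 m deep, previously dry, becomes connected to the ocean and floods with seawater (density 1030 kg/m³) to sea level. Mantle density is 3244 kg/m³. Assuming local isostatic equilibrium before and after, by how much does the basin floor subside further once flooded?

268 m

After flooding the water column is d + s deep. Its weight must equal the weight of mantle displaced by the extra subsidence s: (d + s) ρ_w = s ρ_m.
s = d ρ_w / (ρ_m − ρ_w) = 576 m × 1030/(3244 − 1030) = 268 m.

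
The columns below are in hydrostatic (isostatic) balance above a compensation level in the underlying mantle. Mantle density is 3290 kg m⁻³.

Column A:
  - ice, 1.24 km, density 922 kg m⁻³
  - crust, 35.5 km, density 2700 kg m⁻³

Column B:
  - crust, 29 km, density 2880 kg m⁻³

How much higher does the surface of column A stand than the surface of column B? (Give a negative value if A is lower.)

3.64 km

For any compensation level in the mantle, the mantle terms cancel and isostasy reduces to e = (Σt_A − Σt_B) − (Σ(ρt)_A − Σ(ρt)_B) / ρ_m.
Σt_A = 36.74 km; Σt_B = 29 km; Σ(ρt)_A = 96993.28; Σ(ρt)_B = 83520 (in km·kg m⁻³).
e = (36.74 − 29) − (96993.28 − 83520) / 3290 = 3.64 km.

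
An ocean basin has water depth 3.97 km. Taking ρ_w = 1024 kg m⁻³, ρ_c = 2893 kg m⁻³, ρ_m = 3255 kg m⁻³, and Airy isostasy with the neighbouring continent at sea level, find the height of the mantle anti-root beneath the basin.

Isostatic balance requires: replacing crust with seawater at the top is compensated by replacing crust with mantle at the base: d (ρ_c − ρ_w) = a (ρ_m − ρ_c).
a = d (ρ_c − ρ_w)/(ρ_m − ρ_c) = 3.97 km × 1869/362 = 20.5 km.

20.5 km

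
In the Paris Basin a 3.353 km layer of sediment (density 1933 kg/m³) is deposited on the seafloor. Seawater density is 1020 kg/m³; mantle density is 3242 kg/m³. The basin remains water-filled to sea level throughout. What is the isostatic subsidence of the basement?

Submarine loading: the sediment displaces seawater, and the subsidence is in turn flooded, so s (ρ_m − ρ_w) = t (ρ_sed − ρ_w).
s = 3.353 km × (1933 − 1020) / (3242 − 1020) = 1.38 km.

1.38 km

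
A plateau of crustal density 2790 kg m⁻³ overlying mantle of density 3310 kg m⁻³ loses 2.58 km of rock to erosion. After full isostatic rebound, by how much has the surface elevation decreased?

Rebound u = e ρ_c/ρ_m = 2.58 km × 2790/3310 = 2.175 km.
Net surface drop = e − u = 2.58 km − 2.175 km = e (ρ_m − ρ_c)/ρ_m = 0.405 km.

0.405 km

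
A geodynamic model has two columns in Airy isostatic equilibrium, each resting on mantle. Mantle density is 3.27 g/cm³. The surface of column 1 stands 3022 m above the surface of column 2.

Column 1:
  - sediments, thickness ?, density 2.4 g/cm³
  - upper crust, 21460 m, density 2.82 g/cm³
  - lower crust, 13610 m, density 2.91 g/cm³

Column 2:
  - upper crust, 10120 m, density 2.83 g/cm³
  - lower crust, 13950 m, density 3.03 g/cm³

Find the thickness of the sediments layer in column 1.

3590 m

Take the compensation level at the base of the deeper column (depth z_c below the surface of column 1) and equate Σ ρ_i t_i down to z_c; mantle fills any gap and the z_c terms cancel.
Column 1: x×2.4 + 21460×2.82 + 13610×2.91 + (z_c − 35070 − x)×3.27
Column 2: 3022×0 + 10120×2.83 + 13950×3.03 + (z_c − 3022 − 24070)×3.27
The z_c×3.27 term appears on both sides and cancels. Collect the known terms of each column as K = Σ(ρt)_known − 3.27 × (depth of known layers): K_1 = 100122.3 − 3.27×35070 = −14556.6; K_2 = 70908.1 − 3.27×(3022 + 24070) = −17682.74.
Balance: K_1 − x×(3.27 − 2.4) = K_2, so x = (K_1 − K_2)/(3.27 − 2.4) = 3126.14/0.87 = 3590 m.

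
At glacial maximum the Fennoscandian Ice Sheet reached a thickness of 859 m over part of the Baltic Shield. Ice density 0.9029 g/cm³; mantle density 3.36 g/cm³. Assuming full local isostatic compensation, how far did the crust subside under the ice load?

By Archimedes' principle applied to the lithosphere: the ice load ρ_ice t is balanced by mantle displaced below, ρ_m s.
s = t ρ_ice / ρ_m = 859 m × 0.9029/3.36 = 231 m.

231 m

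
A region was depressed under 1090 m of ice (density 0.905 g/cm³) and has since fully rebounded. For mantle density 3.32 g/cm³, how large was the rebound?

297 m

Removing the load lets mantle flow back in; uplift u satisfies ρ_ice t = ρ_m u.
u = t ρ_ice/ρ_m = 1090 m × 0.905/3.32 = 297 m.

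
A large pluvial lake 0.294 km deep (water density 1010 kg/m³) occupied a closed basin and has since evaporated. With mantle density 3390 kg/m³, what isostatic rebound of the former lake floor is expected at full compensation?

0.0876 km

u = d ρ_w/ρ_m = 0.294 km × 1010/3390 = 0.0876 km.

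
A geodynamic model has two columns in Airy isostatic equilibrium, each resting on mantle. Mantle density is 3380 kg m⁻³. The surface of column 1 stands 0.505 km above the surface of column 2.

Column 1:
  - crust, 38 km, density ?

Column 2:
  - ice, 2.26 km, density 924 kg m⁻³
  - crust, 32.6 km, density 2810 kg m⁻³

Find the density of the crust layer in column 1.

Take the compensation level at the base of the deeper column (depth z_c below the surface of column 1) and equate Σ ρ_i t_i down to z_c; mantle fills any gap and the z_c terms cancel.
Column 1: 38×ρ + (z_c − 38)×3380
Column 2: 0.505×0 + 2.26×924 + 32.6×2810 + (z_c − 0.505 − 34.86)×3380
The z_c×3380 term appears on both sides and cancels. Collect the known terms of each column as K = Σ(ρt)_known − 3380 × (depth of known layers): K_1 = 0 − 3380×38 = −128440; K_2 = 93694.24 − 3380×(0.505 + 34.86) = −25839.46.
Balance: K_1 + 38×ρ = K_2, so ρ = (K_2 − K_1)/38 = 102601/38 = 2700 kg m⁻³.

2700 kg m⁻³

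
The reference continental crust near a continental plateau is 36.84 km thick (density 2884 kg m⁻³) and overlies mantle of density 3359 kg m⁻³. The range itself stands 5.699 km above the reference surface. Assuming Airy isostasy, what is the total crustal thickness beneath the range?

77.1 km

Root depth r = h ρ_c / (ρ_m − ρ_c) = 5.699 km × 2884 / 475 = 34.6 km.
Total thickness = T + h + r = 36.84 km + 5.699 km + 34.6 km = 77.1 km.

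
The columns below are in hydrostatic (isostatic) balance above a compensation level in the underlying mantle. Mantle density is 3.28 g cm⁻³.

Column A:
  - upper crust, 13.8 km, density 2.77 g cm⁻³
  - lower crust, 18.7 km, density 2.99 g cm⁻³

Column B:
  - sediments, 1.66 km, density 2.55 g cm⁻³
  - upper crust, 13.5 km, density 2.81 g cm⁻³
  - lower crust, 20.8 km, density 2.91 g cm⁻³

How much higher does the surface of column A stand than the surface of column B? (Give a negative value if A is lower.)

−0.851 km

For any compensation level in the mantle, the mantle terms cancel and isostasy reduces to e = (Σt_A − Σt_B) − (Σ(ρt)_A − Σ(ρt)_B) / ρ_m.
Σt_A = 32.5 km; Σt_B = 35.96 km; Σ(ρt)_A = 94.139; Σ(ρt)_B = 102.696 (in km·g cm⁻³).
e = (32.5 − 35.96) − (94.139 − 102.696) / 3.28 = −0.851 km.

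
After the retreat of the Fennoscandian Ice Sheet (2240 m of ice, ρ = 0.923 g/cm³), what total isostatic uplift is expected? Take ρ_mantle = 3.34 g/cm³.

619 m

Removing the load lets mantle flow back in; uplift u satisfies ρ_ice t = ρ_m u.
u = t ρ_ice/ρ_m = 2240 m × 0.923/3.34 = 619 m.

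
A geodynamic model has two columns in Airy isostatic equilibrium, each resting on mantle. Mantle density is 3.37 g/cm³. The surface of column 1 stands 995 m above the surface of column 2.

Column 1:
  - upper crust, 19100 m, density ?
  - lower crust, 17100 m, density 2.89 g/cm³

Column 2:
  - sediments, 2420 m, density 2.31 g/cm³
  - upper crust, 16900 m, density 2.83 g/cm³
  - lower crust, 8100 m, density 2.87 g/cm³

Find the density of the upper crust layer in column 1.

Take the compensation level at the base of the deeper column (depth z_c below the surface of column 1) and equate Σ ρ_i t_i down to z_c; mantle fills any gap and the z_c terms cancel.
Column 1: 19100×ρ + 17100×2.89 + (z_c − 36200)×3.37
Column 2: 995×0 + 2420×2.31 + 16900×2.83 + 8100×2.87 + (z_c − 995 − 27420)×3.37
The z_c×3.37 term appears on both sides and cancels. Collect the known terms of each column as K = Σ(ρt)_known − 3.37 × (depth of known layers): K_1 = 49419 − 3.37×36200 = −72575; K_2 = 76664.2 − 3.37×(995 + 27420) = −19094.35.
Balance: K_1 + 19100×ρ = K_2, so ρ = (K_2 − K_1)/19100 = 53480.7/19100 = 2.8 g/cm³.

2.8 g/cm³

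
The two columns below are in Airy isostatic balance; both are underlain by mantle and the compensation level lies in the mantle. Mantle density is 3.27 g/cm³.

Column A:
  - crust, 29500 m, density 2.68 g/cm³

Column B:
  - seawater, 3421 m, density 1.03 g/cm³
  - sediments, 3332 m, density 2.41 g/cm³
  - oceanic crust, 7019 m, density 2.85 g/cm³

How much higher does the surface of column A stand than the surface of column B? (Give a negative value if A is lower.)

1200 m

For any compensation level in the mantle, the mantle terms cancel and isostasy reduces to e = (Σt_A − Σt_B) − (Σ(ρt)_A − Σ(ρt)_B) / ρ_m.
Σt_A = 29500 m; Σt_B = 13772 m; Σ(ρt)_A = 79060; Σ(ρt)_B = 31557.9 (in m·g/cm³).
e = (29500 − 13772) − (79060 − 31557.9) / 3.27 = 1200 m.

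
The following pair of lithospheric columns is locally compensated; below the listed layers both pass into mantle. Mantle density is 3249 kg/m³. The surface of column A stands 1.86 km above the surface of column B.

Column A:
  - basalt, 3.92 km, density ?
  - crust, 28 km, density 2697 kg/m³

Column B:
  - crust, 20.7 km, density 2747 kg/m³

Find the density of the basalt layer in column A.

3000 kg/m³

Take the compensation level at the base of the deeper column (depth z_c below the surface of column A) and equate Σ ρ_i t_i down to z_c; mantle fills any gap and the z_c terms cancel.
Column A: 3.92×ρ + 28×2697 + (z_c − 31.92)×3249
Column B: 1.86×0 + 20.7×2747 + (z_c − 1.86 − 20.7)×3249
The z_c×3249 term appears on both sides and cancels. Collect the known terms of each column as K = Σ(ρt)_known − 3249 × (depth of known layers): K_A = 75516 − 3249×31.92 = −28192.08; K_B = 56862.9 − 3249×(1.86 + 20.7) = −16434.54.
Balance: K_A + 3.92×ρ = K_B, so ρ = (K_B − K_A)/3.92 = 11757.5/3.92 = 3000 kg/m³.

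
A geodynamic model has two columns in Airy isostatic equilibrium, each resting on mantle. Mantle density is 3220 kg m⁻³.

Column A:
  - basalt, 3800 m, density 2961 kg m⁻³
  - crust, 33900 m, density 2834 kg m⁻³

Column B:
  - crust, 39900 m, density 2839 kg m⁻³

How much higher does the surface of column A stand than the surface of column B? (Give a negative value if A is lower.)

For any compensation level in the mantle, the mantle terms cancel and isostasy reduces to e = (Σt_A − Σt_B) − (Σ(ρt)_A − Σ(ρt)_B) / ρ_m.
Σt_A = 37700 m; Σt_B = 39900 m; Σ(ρt)_A = 107324400; Σ(ρt)_B = 113276100 (in m·kg m⁻³).
e = (37700 − 39900) − (107324400 − 113276100) / 3220 = −352 m.

−352 m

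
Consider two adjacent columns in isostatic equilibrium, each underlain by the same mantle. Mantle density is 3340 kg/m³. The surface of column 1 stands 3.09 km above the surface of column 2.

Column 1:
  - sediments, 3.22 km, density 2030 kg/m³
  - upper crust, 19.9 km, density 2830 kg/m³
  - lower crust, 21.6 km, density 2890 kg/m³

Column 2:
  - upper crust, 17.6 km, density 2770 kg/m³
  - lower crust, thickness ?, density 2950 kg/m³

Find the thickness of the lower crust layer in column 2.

Take the compensation level at the base of the deeper column (depth z_c below the surface of column 1) and equate Σ ρ_i t_i down to z_c; mantle fills any gap and the z_c terms cancel.
Column 1: 3.22×2030 + 19.9×2830 + 21.6×2890 + (z_c − 44.72)×3340
Column 2: 3.09×0 + 17.6×2770 + x×2950 + (z_c − 3.09 − 17.6 − x)×3340
The z_c×3340 term appears on both sides and cancels. Collect the known terms of each column as K = Σ(ρt)_known − 3340 × (depth of known layers): K_1 = 125277.6 − 3340×44.72 = −24087.2; K_2 = 48752 − 3340×(3.09 + 17.6) = −20352.6.
Balance: K_1 = K_2 − x×(3340 − 2950), so x = (K_2 − K_1)/(3340 − 2950) = 3734.6/390 = 9.58 km.

9.58 km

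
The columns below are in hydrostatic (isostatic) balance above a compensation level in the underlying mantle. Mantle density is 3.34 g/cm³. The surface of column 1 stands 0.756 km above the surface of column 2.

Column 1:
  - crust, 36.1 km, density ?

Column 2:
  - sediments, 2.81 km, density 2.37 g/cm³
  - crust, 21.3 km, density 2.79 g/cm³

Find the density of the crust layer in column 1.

Take the compensation level at the base of the deeper column (depth z_c below the surface of column 1) and equate Σ ρ_i t_i down to z_c; mantle fills any gap and the z_c terms cancel.
Column 1: 36.1×ρ + (z_c − 36.1)×3.34
Column 2: 0.756×0 + 2.81×2.37 + 21.3×2.79 + (z_c − 0.756 − 24.11)×3.34
The z_c×3.34 term appears on both sides and cancels. Collect the known terms of each column as K = Σ(ρt)_known − 3.34 × (depth of known layers): K_1 = 0 − 3.34×36.1 = −120.574; K_2 = 66.0867 − 3.34×(0.756 + 24.11) = −16.96574.
Balance: K_1 + 36.1×ρ = K_2, so ρ = (K_2 − K_1)/36.1 = 103.608/36.1 = 2.87 g/cm³.

2.87 g/cm³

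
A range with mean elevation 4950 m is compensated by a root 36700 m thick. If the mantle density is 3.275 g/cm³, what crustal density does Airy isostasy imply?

2.89 g/cm³

ρ_c h = (ρ_m − ρ_c) r → ρ_c (h + r) = ρ_m r → ρ_c = ρ_m r / (h + r).
ρ_c = 3.275 × 36700 m / (4950 m + 36700 m) = 2.89 g/cm³.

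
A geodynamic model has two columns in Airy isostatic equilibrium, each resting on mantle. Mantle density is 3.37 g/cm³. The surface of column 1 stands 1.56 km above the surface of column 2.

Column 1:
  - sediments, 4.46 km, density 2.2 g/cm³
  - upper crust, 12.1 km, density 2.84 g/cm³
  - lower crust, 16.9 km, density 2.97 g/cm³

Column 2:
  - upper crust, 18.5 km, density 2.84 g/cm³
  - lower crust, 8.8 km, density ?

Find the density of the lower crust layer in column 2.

2.99 g/cm³

Take the compensation level at the base of the deeper column (depth z_c below the surface of column 1) and equate Σ ρ_i t_i down to z_c; mantle fills any gap and the z_c terms cancel.
Column 1: 4.46×2.2 + 12.1×2.84 + 16.9×2.97 + (z_c − 33.46)×3.37
Column 2: 1.56×0 + 18.5×2.84 + 8.8×ρ + (z_c − 1.56 − 27.3)×3.37
The z_c×3.37 term appears on both sides and cancels. Collect the known terms of each column as K = Σ(ρt)_known − 3.37 × (depth of known layers): K_1 = 94.369 − 3.37×33.46 = −18.3912; K_2 = 52.54 − 3.37×(1.56 + 27.3) = −44.7182.
Balance: K_1 = K_2 + 8.8×ρ, so ρ = (K_1 − K_2)/8.8 = 26.327/8.8 = 2.99 g/cm³.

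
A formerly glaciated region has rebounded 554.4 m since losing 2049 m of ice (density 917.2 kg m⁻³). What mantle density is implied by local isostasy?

3390 kg m⁻³

ρ_m = ρ_ice t / u = 917.2 × 2049 m/554.4 m = 3390 kg m⁻³.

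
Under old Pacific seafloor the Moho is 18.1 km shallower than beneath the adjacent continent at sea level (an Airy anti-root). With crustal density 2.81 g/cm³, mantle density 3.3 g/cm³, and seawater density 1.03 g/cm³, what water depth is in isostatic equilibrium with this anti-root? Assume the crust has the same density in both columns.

Replacing a thickness d of crust by seawater at the top must be balanced by replacing crust with mantle at the base: d (ρ_c − ρ_w) = a (ρ_m − ρ_c).
d = a (ρ_m − ρ_c)/(ρ_c − ρ_w) = 18.1 km × 0.49/1.78 = 4.98 km.

4.98 km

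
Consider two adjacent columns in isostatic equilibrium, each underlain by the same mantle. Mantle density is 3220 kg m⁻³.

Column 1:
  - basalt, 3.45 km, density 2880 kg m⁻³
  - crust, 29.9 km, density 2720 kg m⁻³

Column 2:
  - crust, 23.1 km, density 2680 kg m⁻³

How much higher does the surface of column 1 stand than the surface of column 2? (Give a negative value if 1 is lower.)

For any compensation level in the mantle, the mantle terms cancel and isostasy reduces to e = (Σt_1 − Σt_2) − (Σ(ρt)_1 − Σ(ρt)_2) / ρ_m.
Σt_1 = 33.35 km; Σt_2 = 23.1 km; Σ(ρt)_1 = 91264; Σ(ρt)_2 = 61908 (in km·kg m⁻³).
e = (33.35 − 23.1) − (91264 − 61908) / 3220 = 1.13 km.

1.13 km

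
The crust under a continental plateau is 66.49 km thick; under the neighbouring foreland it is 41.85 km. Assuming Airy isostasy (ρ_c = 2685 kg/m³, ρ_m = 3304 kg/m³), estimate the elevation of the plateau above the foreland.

4.62 km

Excess crust Δ = 66.49 km − 41.85 km = 24.64 km, split between elevation h and root r with h + r = Δ.
Airy balance ρ_c h = (ρ_m − ρ_c) r gives r = h ρ_c/(ρ_m − ρ_c), so h (1 + ρ_c/(ρ_m − ρ_c)) = Δ, i.e. h = Δ (ρ_m − ρ_c)/ρ_m.
h = 24.64 km × 619/3304 = 4.62 km.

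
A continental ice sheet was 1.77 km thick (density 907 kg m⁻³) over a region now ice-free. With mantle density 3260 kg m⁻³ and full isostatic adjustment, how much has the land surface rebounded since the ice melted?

Removing the load lets mantle flow back in; uplift u satisfies ρ_ice t = ρ_m u.
u = t ρ_ice/ρ_m = 1.77 km × 907/3260 = 0.492 km.

0.492 km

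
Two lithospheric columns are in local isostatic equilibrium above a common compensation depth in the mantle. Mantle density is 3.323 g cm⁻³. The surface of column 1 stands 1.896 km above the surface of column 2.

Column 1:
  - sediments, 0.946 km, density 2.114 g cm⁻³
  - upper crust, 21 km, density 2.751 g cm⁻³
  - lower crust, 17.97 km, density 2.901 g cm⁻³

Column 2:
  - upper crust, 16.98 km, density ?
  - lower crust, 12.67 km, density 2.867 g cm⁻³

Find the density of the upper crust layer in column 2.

2.81 g cm⁻³

Take the compensation level at the base of the deeper column (depth z_c below the surface of column 1) and equate Σ ρ_i t_i down to z_c; mantle fills any gap and the z_c terms cancel.
Column 1: 0.946×2.114 + 21×2.751 + 17.97×2.901 + (z_c − 39.916)×3.323
Column 2: 1.896×0 + 16.98×ρ + 12.67×2.867 + (z_c − 1.896 − 29.65)×3.323
The z_c×3.323 term appears on both sides and cancels. Collect the known terms of each column as K = Σ(ρt)_known − 3.323 × (depth of known layers): K_1 = 111.901814 − 3.323×39.916 = −20.739054; K_2 = 36.32489 − 3.323×(1.896 + 29.65) = −68.502468.
Balance: K_1 = K_2 + 16.98×ρ, so ρ = (K_1 − K_2)/16.98 = 47.7634/16.98 = 2.81 g cm⁻³.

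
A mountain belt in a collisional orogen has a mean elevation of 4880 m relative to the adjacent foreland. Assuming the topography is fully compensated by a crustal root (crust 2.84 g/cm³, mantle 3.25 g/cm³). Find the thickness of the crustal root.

33800 m

Isostatic balance requires: the weight of the topography is balanced by the buoyancy of the root, ρ_c h = (ρ_m − ρ_c) r.
r = h · ρ_c / (ρ_m − ρ_c) = 4880 m × 2.84 / (3.25 − 2.84) = 33800 m.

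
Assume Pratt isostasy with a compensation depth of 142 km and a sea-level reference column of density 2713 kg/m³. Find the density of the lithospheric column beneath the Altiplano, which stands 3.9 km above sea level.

2640 kg/m³

Pratt balance: ρ_ref D = ρ (D + h).
ρ = ρ_ref D/(D + h) = 2713 × 142 km/(142 km + 3.9 km) = 2640 kg/m³.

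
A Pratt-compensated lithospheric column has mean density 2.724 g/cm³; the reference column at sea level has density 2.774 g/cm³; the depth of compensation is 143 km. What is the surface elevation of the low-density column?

2.62 km

ρ_ref D = ρ (D + h) → h = D (ρ_ref − ρ)/ρ.
h = 143 km × (2.774 − 2.724)/2.724 = 2.62 km.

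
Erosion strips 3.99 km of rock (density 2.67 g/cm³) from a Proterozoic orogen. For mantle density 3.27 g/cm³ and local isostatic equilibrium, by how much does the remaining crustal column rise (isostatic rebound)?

3.26 km

Unloading: uplift u = e ρ_c/ρ_m = 3.99 km × 2.67/3.27 = 3.26 km.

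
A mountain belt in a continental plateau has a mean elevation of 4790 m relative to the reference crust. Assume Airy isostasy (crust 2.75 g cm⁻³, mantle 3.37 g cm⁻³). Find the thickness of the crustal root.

21200 m

Balancing pressure at the compensation depth: the weight of the topography is balanced by the buoyancy of the root, ρ_c h = (ρ_m − ρ_c) r.
r = h · ρ_c / (ρ_m − ρ_c) = 4790 m × 2.75 / (3.37 − 2.75) = 21200 m.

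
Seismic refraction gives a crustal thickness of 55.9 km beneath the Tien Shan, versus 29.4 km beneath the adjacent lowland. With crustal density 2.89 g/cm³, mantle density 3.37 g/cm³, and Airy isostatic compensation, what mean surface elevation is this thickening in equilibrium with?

3.77 km

Excess crust Δ = 55.9 km − 29.4 km = 26.5 km, split between elevation h and root r with h + r = Δ.
Airy balance ρ_c h = (ρ_m − ρ_c) r gives r = h ρ_c/(ρ_m − ρ_c), so h (1 + ρ_c/(ρ_m − ρ_c)) = Δ, i.e. h = Δ (ρ_m − ρ_c)/ρ_m.
h = 26.5 km × 0.48/3.37 = 3.77 km.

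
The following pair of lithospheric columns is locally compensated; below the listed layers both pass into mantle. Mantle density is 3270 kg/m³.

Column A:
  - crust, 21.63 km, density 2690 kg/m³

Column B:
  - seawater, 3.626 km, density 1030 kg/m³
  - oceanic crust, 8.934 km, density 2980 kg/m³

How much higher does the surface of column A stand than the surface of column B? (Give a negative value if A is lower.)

0.56 km

For any compensation level in the mantle, the mantle terms cancel and isostasy reduces to e = (Σt_A − Σt_B) − (Σ(ρt)_A − Σ(ρt)_B) / ρ_m.
Σt_A = 21.63 km; Σt_B = 12.56 km; Σ(ρt)_A = 58184.7; Σ(ρt)_B = 30358.1 (in km·kg/m³).
e = (21.63 − 12.56) − (58184.7 − 30358.1) / 3270 = 0.56 km.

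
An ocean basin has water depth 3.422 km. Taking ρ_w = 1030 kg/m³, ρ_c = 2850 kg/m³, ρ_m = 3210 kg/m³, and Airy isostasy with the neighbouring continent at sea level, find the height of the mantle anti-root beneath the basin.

17.3 km

Equating mass per unit area of the two columns: replacing crust with seawater at the top is compensated by replacing crust with mantle at the base: d (ρ_c − ρ_w) = a (ρ_m − ρ_c).
a = d (ρ_c − ρ_w)/(ρ_m − ρ_c) = 3.422 km × 1820/360 = 17.3 km.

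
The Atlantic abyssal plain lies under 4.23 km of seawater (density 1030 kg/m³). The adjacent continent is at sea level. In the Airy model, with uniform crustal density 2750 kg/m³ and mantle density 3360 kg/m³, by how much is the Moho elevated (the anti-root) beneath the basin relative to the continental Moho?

11.9 km

For local isostatic compensation: replacing crust with seawater at the top is compensated by replacing crust with mantle at the base: d (ρ_c − ρ_w) = a (ρ_m − ρ_c).
a = d (ρ_c − ρ_w)/(ρ_m − ρ_c) = 4.23 km × 1720/610 = 11.9 km.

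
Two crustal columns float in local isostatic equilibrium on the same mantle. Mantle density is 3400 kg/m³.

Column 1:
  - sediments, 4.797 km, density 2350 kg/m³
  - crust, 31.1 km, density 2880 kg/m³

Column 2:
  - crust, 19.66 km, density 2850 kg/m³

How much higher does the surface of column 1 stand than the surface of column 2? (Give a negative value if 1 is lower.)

3.06 km

For any compensation level in the mantle, the mantle terms cancel and isostasy reduces to e = (Σt_1 − Σt_2) − (Σ(ρt)_1 − Σ(ρt)_2) / ρ_m.
Σt_1 = 35.897 km; Σt_2 = 19.66 km; Σ(ρt)_1 = 100840.95; Σ(ρt)_2 = 56031 (in km·kg/m³).
e = (35.897 − 19.66) − (100840.95 − 56031) / 3400 = 3.06 km.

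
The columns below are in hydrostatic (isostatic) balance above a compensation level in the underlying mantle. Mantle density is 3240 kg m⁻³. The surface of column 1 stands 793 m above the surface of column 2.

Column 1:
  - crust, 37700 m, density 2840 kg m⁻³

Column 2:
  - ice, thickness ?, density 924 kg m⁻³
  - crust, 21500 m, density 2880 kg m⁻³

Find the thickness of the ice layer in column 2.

2060 m

Take the compensation level at the base of the deeper column (depth z_c below the surface of column 1) and equate Σ ρ_i t_i down to z_c; mantle fills any gap and the z_c terms cancel.
Column 1: 37700×2840 + (z_c − 37700)×3240
Column 2: 793×0 + x×924 + 21500×2880 + (z_c − 793 − 21500 − x)×3240
The z_c×3240 term appears on both sides and cancels. Collect the known terms of each column as K = Σ(ρt)_known − 3240 × (depth of known layers): K_1 = 107068000 − 3240×37700 = −15080000; K_2 = 61920000 − 3240×(793 + 21500) = −10309320.
Balance: K_1 = K_2 − x×(3240 − 924), so x = (K_2 − K_1)/(3240 − 924) = 4770680/2316 = 2060 m.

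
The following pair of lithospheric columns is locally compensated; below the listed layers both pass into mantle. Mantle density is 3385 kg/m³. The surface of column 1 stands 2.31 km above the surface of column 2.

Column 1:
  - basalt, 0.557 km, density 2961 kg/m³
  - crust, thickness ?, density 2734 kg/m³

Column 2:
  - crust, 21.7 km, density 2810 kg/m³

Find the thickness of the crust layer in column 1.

Take the compensation level at the base of the deeper column (depth z_c below the surface of column 1) and equate Σ ρ_i t_i down to z_c; mantle fills any gap and the z_c terms cancel.
Column 1: 0.557×2961 + x×2734 + (z_c − 0.557 − x)×3385
Column 2: 2.31×0 + 21.7×2810 + (z_c − 2.31 − 21.7)×3385
The z_c×3385 term appears on both sides and cancels. Collect the known terms of each column as K = Σ(ρt)_known − 3385 × (depth of known layers): K_1 = 1649.277 − 3385×0.557 = −236.168; K_2 = 60977 − 3385×(2.31 + 21.7) = −20296.85.
Balance: K_1 − x×(3385 − 2734) = K_2, so x = (K_1 − K_2)/(3385 − 2734) = 20060.7/651 = 30.8 km.

30.8 km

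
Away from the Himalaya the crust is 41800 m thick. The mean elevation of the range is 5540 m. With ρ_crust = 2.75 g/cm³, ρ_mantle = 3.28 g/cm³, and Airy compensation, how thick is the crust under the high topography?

Root depth r = h ρ_c / (ρ_m − ρ_c) = 5540 m × 2.75 / 0.53 = 28750 m.
Total thickness = T + h + r = 41800 m + 5540 m + 28750 m = 76100 m.

76100 m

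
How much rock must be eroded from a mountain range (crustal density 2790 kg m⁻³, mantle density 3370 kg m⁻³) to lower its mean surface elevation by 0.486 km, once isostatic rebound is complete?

Net drop Δ = e − u = e − e ρ_c/ρ_m = e (ρ_m − ρ_c)/ρ_m.
e = Δ ρ_m/(ρ_m − ρ_c) = 0.486 km × 3370/580 = 2.82 km.

2.82 km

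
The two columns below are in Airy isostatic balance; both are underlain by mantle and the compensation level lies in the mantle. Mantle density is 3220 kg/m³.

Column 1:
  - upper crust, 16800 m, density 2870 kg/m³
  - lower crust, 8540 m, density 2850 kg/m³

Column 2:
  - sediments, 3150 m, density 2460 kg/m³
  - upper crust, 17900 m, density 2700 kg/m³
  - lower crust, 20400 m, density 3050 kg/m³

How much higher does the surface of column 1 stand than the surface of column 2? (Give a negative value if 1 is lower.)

For any compensation level in the mantle, the mantle terms cancel and isostasy reduces to e = (Σt_1 − Σt_2) − (Σ(ρt)_1 − Σ(ρt)_2) / ρ_m.
Σt_1 = 25340 m; Σt_2 = 41450 m; Σ(ρt)_1 = 72555000; Σ(ρt)_2 = 118299000 (in m·kg/m³).
e = (25340 − 41450) − (72555000 − 118299000) / 3220 = −1900 m.

−1900 m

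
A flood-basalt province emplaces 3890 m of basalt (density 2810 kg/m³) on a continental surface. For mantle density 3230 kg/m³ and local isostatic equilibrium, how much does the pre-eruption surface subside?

Subaerial loading: s = t ρ_load / ρ_m.
s = 3890 m × 2810/3230 = 3380 m.

3380 m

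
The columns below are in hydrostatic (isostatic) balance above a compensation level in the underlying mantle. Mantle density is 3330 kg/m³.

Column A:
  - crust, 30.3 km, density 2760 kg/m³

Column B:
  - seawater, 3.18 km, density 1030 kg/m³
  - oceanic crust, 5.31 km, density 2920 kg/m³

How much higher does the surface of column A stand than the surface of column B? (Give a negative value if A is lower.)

2.34 km

For any compensation level in the mantle, the mantle terms cancel and isostasy reduces to e = (Σt_A − Σt_B) − (Σ(ρt)_A − Σ(ρt)_B) / ρ_m.
Σt_A = 30.3 km; Σt_B = 8.49 km; Σ(ρt)_A = 83628; Σ(ρt)_B = 18780.6 (in km·kg/m³).
e = (30.3 − 8.49) − (83628 − 18780.6) / 3330 = 2.34 km.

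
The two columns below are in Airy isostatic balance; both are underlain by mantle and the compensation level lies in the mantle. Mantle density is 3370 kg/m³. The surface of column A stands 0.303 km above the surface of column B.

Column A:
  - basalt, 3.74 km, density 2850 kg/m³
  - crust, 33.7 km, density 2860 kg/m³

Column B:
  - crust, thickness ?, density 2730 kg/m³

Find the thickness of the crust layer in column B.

Take the compensation level at the base of the deeper column (depth z_c below the surface of column A) and equate Σ ρ_i t_i down to z_c; mantle fills any gap and the z_c terms cancel.
Column A: 3.74×2850 + 33.7×2860 + (z_c − 37.44)×3370
Column B: 0.303×0 + x×2730 + (z_c − 0.303 − 0 − x)×3370
The z_c×3370 term appears on both sides and cancels. Collect the known terms of each column as K = Σ(ρt)_known − 3370 × (depth of known layers): K_A = 107041 − 3370×37.44 = −19131.8; K_B = 0 − 3370×(0.303 + 0) = −1021.11.
Balance: K_A = K_B − x×(3370 − 2730), so x = (K_B − K_A)/(3370 − 2730) = 18110.7/640 = 28.3 km.

28.3 km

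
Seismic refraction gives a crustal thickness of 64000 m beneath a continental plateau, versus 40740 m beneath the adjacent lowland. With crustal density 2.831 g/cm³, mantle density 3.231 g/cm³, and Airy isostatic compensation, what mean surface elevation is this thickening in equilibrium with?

2880 m

Excess crust Δ = 64000 m − 40740 m = 23260 m, split between elevation h and root r with h + r = Δ.
Airy balance ρ_c h = (ρ_m − ρ_c) r gives r = h ρ_c/(ρ_m − ρ_c), so h (1 + ρ_c/(ρ_m − ρ_c)) = Δ, i.e. h = Δ (ρ_m − ρ_c)/ρ_m.
h = 23260 m × 0.4/3.231 = 2880 m.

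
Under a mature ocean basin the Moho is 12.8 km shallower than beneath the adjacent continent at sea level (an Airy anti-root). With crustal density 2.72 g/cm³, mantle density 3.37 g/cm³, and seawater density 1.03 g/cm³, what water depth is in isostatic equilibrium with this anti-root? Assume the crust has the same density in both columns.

4.92 km

Replacing a thickness d of crust by seawater at the top must be balanced by replacing crust with mantle at the base: d (ρ_c − ρ_w) = a (ρ_m − ρ_c).
d = a (ρ_m − ρ_c)/(ρ_c − ρ_w) = 12.8 km × 0.65/1.69 = 4.92 km.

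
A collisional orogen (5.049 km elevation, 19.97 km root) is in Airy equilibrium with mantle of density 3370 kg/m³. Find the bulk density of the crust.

ρ_c h = (ρ_m − ρ_c) r → ρ_c (h + r) = ρ_m r → ρ_c = ρ_m r / (h + r).
ρ_c = 3370 × 19.97 km / (5.049 km + 19.97 km) = 2690 kg/m³.

2690 kg/m³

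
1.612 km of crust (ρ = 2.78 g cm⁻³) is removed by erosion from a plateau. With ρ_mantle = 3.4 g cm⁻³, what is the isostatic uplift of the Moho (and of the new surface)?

1.32 km

Unloading: uplift u = e ρ_c/ρ_m = 1.612 km × 2.78/3.4 = 1.32 km.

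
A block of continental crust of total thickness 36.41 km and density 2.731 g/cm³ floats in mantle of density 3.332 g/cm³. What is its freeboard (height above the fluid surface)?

Floating equilibrium: submerged depth d = t ρ_obj/ρ_fluid = 36.41 km × 2.731/3.332 = 29.84 km.
Freeboard = t − d = 36.41 km − 29.84 km = 6.57 km.

6.57 km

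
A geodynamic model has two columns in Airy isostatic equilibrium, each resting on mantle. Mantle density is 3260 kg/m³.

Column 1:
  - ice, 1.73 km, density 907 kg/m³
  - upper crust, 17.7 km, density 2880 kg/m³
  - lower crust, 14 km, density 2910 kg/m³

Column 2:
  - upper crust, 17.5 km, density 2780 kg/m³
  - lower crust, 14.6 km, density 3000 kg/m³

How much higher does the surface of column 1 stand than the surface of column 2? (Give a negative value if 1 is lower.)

For any compensation level in the mantle, the mantle terms cancel and isostasy reduces to e = (Σt_1 − Σt_2) − (Σ(ρt)_1 − Σ(ρt)_2) / ρ_m.
Σt_1 = 33.43 km; Σt_2 = 32.1 km; Σ(ρt)_1 = 93285.11; Σ(ρt)_2 = 92450 (in km·kg/m³).
e = (33.43 − 32.1) − (93285.11 − 92450) / 3260 = 1.07 km.

1.07 km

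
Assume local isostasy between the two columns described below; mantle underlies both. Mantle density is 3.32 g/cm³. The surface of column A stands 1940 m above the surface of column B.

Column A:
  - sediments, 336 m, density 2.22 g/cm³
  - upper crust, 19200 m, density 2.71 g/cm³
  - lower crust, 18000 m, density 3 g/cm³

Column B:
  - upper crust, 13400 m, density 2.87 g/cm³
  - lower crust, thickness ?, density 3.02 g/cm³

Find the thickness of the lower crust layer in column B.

Take the compensation level at the base of the deeper column (depth z_c below the surface of column A) and equate Σ ρ_i t_i down to z_c; mantle fills any gap and the z_c terms cancel.
Column A: 336×2.22 + 19200×2.71 + 18000×3 + (z_c − 37536)×3.32
Column B: 1940×0 + 13400×2.87 + x×3.02 + (z_c − 1940 − 13400 − x)×3.32
The z_c×3.32 term appears on both sides and cancels. Collect the known terms of each column as K = Σ(ρt)_known − 3.32 × (depth of known layers): K_A = 106777.92 − 3.32×37536 = −17841.6; K_B = 38458 − 3.32×(1940 + 13400) = −12470.8.
Balance: K_A = K_B − x×(3.32 − 3.02), so x = (K_B − K_A)/(3.32 − 3.02) = 5370.8/0.3 = 17900 m.

17900 m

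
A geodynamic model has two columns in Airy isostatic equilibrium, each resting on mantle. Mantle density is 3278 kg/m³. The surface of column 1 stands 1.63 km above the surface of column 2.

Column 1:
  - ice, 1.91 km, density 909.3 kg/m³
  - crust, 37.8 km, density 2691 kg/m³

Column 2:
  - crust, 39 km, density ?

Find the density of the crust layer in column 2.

Take the compensation level at the base of the deeper column (depth z_c below the surface of column 1) and equate Σ ρ_i t_i down to z_c; mantle fills any gap and the z_c terms cancel.
Column 1: 1.91×909.3 + 37.8×2691 + (z_c − 39.71)×3278
Column 2: 1.63×0 + 39×ρ + (z_c − 1.63 − 39)×3278
The z_c×3278 term appears on both sides and cancels. Collect the known terms of each column as K = Σ(ρt)_known − 3278 × (depth of known layers): K_1 = 103456.563 − 3278×39.71 = −26712.817; K_2 = 0 − 3278×(1.63 + 39) = −133185.14.
Balance: K_1 = K_2 + 39×ρ, so ρ = (K_1 − K_2)/39 = 106472/39 = 2730 kg/m³.

2730 kg/m³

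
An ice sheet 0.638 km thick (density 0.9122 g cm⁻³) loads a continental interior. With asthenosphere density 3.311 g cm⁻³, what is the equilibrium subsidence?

By Archimedes' principle applied to the lithosphere: the ice load ρ_ice t is balanced by mantle displaced below, ρ_m s.
s = t ρ_ice / ρ_m = 0.638 km × 0.9122/3.311 = 0.176 km.

0.176 km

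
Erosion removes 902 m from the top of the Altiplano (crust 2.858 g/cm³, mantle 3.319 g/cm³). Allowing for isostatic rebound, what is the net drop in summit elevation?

125 m

Rebound u = e ρ_c/ρ_m = 902 m × 2.858/3.319 = 776.7 m.
Net surface drop = e − u = 902 m − 776.7 m = e (ρ_m − ρ_c)/ρ_m = 125 m.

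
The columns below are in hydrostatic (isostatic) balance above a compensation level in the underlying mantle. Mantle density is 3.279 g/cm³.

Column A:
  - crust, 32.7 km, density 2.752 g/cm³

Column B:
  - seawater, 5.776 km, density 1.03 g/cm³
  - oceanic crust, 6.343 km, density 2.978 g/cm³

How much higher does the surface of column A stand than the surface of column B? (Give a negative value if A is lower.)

0.712 km

For any compensation level in the mantle, the mantle terms cancel and isostasy reduces to e = (Σt_A − Σt_B) − (Σ(ρt)_A − Σ(ρt)_B) / ρ_m.
Σt_A = 32.7 km; Σt_B = 12.119 km; Σ(ρt)_A = 89.9904; Σ(ρt)_B = 24.838734 (in km·g/cm³).
e = (32.7 − 12.119) − (89.9904 − 24.838734) / 3.279 = 0.712 km.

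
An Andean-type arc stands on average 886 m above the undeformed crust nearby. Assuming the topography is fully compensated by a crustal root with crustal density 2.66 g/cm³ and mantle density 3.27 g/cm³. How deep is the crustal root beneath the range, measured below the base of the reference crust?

Isostatic balance requires: the weight of the topography is balanced by the buoyancy of the root, ρ_c h = (ρ_m − ρ_c) r.
r = h · ρ_c / (ρ_m − ρ_c) = 886 m × 2.66 / (3.27 − 2.66) = 3860 m.

3860 m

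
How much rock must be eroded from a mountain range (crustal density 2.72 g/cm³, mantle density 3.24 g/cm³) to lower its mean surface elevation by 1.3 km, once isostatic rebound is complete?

8.1 km

Net drop Δ = e − u = e − e ρ_c/ρ_m = e (ρ_m − ρ_c)/ρ_m.
e = Δ ρ_m/(ρ_m − ρ_c) = 1.3 km × 3.24/0.52 = 8.1 km.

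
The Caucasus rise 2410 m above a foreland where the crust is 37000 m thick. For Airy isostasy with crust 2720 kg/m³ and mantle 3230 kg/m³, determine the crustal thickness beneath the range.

Root depth r = h ρ_c / (ρ_m − ρ_c) = 2410 m × 2720 / 510 = 12850 m.
Total thickness = T + h + r = 37000 m + 2410 m + 12850 m = 52300 m.

52300 m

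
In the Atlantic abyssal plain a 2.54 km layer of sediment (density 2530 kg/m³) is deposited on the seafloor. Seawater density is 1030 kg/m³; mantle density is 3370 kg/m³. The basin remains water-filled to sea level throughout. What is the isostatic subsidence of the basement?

Submarine loading: the sediment displaces seawater, and the subsidence is in turn flooded, so s (ρ_m − ρ_w) = t (ρ_sed − ρ_w).
s = 2.54 km × (2530 − 1030) / (3370 − 1030) = 1.63 km.

1.63 km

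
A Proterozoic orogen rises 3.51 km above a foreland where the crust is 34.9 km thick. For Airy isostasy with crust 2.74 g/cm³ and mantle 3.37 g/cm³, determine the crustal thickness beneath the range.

Root depth r = h ρ_c / (ρ_m − ρ_c) = 3.51 km × 2.74 / 0.63 = 15.27 km.
Total thickness = T + h + r = 34.9 km + 3.51 km + 15.27 km = 53.7 km.

53.7 km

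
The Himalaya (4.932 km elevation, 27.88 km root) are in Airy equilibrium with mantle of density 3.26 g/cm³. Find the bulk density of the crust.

ρ_c h = (ρ_m − ρ_c) r → ρ_c (h + r) = ρ_m r → ρ_c = ρ_m r / (h + r).
ρ_c = 3.26 × 27.88 km / (4.932 km + 27.88 km) = 2.77 g/cm³.

2.77 g/cm³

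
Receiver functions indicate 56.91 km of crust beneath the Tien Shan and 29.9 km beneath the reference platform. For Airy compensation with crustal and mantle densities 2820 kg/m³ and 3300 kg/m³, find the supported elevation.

3.93 km

Excess crust Δ = 56.91 km − 29.9 km = 27.01 km, split between elevation h and root r with h + r = Δ.
Airy balance ρ_c h = (ρ_m − ρ_c) r gives r = h ρ_c/(ρ_m − ρ_c), so h (1 + ρ_c/(ρ_m − ρ_c)) = Δ, i.e. h = Δ (ρ_m − ρ_c)/ρ_m.
h = 27.01 km × 480/3300 = 3.93 km.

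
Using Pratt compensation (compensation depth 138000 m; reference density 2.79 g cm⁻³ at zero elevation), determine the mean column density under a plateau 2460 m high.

Pratt balance: ρ_ref D = ρ (D + h).
ρ = ρ_ref D/(D + h) = 2.79 × 138000 m/(138000 m + 2460 m) = 2.74 g cm⁻³.

2.74 g cm⁻³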